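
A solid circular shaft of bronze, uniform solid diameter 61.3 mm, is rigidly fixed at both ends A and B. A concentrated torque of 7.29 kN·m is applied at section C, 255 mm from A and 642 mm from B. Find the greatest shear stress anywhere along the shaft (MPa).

With uniform GJ and both ends fixed, compatibility θ_AC = θ_CB gives T_A·a = T_B·b, together with T_A + T_B = T₀.
T_A = T₀·b/(a+b) = 7290·642/897.0 = 5218 N·m; T_B = 2072 N·m.
τ in each portion: τ_AC = 1.15×10^8 Pa, τ_CB = 4.58×10^7 Pa; maximum is in AC.
τ_max = T_AC·r/J = 5218·0.0307/1.39×10^-6 = 1.154×10^8 Pa.

115 MPa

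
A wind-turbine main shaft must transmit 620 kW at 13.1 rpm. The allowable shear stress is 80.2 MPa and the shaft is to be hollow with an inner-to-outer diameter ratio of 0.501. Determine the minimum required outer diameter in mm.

ω = 2π·13.1/60 = 1.372 rad/s, so T = P/ω = 620×10³ / 1.372 = 452000 N·m.
For a hollow shaft with d_i/d_o = 0.501: τ_max = 16T/(π d_o³ (1−k⁴)), so d_o = [16T/(π τ_allow (1−k⁴))]^(1/3) = [16·452000/(π·8.02×10^7·0.9370)]^(1/3) = 0.3129 m.

313 mm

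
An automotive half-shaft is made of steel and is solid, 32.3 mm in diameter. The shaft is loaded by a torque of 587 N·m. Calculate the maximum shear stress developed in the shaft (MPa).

88.7 MPa

J = πd⁴/32 = π(0.0323)⁴/32 = 1.069×10^-7 m⁴.
τ_max = T·r/J = 587.0 × 0.0161 / 1.069×10^-7 = 8.872×10^7 Pa.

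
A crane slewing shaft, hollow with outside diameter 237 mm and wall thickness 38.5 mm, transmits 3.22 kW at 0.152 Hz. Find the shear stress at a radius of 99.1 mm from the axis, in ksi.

ω = 2π·0.152 = 0.9550 rad/s, so T = P/ω = 3.22×10³ / 0.9550 = 3372 N·m.
J = π(d_o⁴ − d_i⁴)/32 = π(0.237⁴ − 0.160⁴)/32 = 2.454×10^-4 m⁴.
Shear stress varies linearly with radius: τ = T·r/J = 3372 × 0.0991 / 2.454×10^-4 = 1.362×10^6 Pa.

0.197 ksi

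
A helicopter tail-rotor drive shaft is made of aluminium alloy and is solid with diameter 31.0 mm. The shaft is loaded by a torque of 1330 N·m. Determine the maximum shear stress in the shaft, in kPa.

227000 kPa

J = πd⁴/32 = π(0.0310)⁴/32 = 9.067×10^-8 m⁴.
τ_max = T·r/J = 1330 × 0.0155 / 9.067×10^-8 = 2.274×10^8 Pa.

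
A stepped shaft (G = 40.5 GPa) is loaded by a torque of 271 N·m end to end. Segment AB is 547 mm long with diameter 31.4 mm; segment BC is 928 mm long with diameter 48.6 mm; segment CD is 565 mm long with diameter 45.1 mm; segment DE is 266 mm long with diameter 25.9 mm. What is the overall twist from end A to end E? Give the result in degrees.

5.69°

J_AB = π(0.0314)⁴/32 = 9.54×10^-8 m⁴; J_BC = π(0.0486)⁴/32 = 5.48×10^-7 m⁴; J_CD = π(0.0451)⁴/32 = 4.06×10^-7 m⁴; J_DE = π(0.0259)⁴/32 = 4.42×10^-8 m⁴.
θ = (T/G)·Σ L_i/J_i = (271.0/40.5×10⁹)·(0.547/9.54×10^-8 + 0.928/5.48×10^-7 + 0.565/4.06×10^-7 + 0.266/4.42×10^-8) = 0.09929 rad.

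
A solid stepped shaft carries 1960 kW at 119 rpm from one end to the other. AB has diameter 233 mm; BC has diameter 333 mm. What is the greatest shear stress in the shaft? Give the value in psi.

ω = 2π·119/60 = 12.46 rad/s, so T = P/ω = 1960×10³ / 12.46 = 157300 N·m.
Under the same torque, τ_max = 16T/(πd³) is largest where d is smallest — segment AB (d = 233 mm).
τ_max = 16·157300/(π·(0.233)³) = 6.333×10^7 Pa.

9180 psi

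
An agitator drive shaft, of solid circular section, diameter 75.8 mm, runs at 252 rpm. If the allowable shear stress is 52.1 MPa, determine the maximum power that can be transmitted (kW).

118 kW

J = πd⁴/32 = π(0.0758)⁴/32 = 3.241×10^-6 m⁴.
T_max = τ_allow·J/r = 5.21×10^7 × 3.241×10^-6 / 0.0379 = 4455 N·m.
ω = 2π·252/60 = 26.39 rad/s, so P_max = T_max·ω = 1.176×10^5 W.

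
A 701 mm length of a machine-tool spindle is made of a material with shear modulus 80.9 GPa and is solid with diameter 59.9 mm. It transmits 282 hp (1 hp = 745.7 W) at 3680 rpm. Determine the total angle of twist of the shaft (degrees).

0.214°

ω = 2π·3680/60 = 385.4 rad/s, so T = P/ω = 282×745.7 / 385.4 = 545.7 N·m.
J = πd⁴/32 = π(0.0599)⁴/32 = 1.264×10^-6 m⁴.
θ = T·L/(G·J) = 545.7 × 0.701 / (80.9×10⁹ × 1.264×10^-6) = 3.741×10^-3 rad.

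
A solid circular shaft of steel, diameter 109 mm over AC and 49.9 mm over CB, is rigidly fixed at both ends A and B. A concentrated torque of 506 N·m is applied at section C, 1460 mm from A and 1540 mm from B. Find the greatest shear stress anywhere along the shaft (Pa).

Compatibility: T_A·a/J_AC = T_B·b/J_CB with T_A + T_B = T₀.
J_AC = 1.39×10^-5 m⁴, J_CB = 6.09×10^-7 m⁴, so T_A = T₀·(J_AC/a)/((J_AC/a)+(J_CB/b)) = 485.8 N·m, T_B = 20.23 N·m.
τ in each portion: τ_AC = 1.91×10^6 Pa, τ_CB = 8.29×10^5 Pa; maximum is in AC.
τ_max = T_AC·r/J = 485.8·0.0545/1.39×10^-5 = 1.910×10^6 Pa.

1.91e6 Pa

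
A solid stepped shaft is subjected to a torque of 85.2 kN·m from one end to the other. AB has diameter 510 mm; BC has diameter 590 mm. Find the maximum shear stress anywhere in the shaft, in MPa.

3.27 MPa

Under the same torque, τ_max = 16T/(πd³) is largest where d is smallest — segment AB (d = 510 mm).
τ_max = 16·85200/(π·(0.510)³) = 3.271×10^6 Pa.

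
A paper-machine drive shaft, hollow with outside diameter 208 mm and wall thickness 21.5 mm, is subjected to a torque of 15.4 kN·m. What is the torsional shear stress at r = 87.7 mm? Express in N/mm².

J = π(d_o⁴ − d_i⁴)/32 = π(0.208⁴ − 0.165⁴)/32 = 1.110×10^-4 m⁴.
Shear stress varies linearly with radius: τ = T·r/J = 15400 × 0.0877 / 1.110×10^-4 = 1.217×10^7 Pa.

12.2 N/mm²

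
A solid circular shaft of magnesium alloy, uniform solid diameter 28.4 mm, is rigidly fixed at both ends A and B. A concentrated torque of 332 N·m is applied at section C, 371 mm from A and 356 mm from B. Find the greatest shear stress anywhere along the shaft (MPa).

With uniform GJ and both ends fixed, compatibility θ_AC = θ_CB gives T_A·a = T_B·b, together with T_A + T_B = T₀.
T_A = T₀·b/(a+b) = 332.0·356/727.0 = 162.6 N·m; T_B = 169.4 N·m.
τ in each portion: τ_AC = 3.61×10^7 Pa, τ_CB = 3.77×10^7 Pa; maximum is in CB.
τ_max = T_CB·r/J = 169.4·0.0142/6.39×10^-8 = 3.767×10^7 Pa.

37.7 MPa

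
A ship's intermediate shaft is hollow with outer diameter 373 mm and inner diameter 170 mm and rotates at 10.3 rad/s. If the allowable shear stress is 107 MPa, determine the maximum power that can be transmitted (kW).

J = π(d_o⁴ − d_i⁴)/32 = π(0.373⁴ − 0.170⁴)/32 = 1.818×10^-3 m⁴.
T_max = τ_allow·J/r = 1.07×10^8 × 1.818×10^-3 / 0.186 = 1.043e6 N·m.
ω = 10.3 rad/s, so P_max = T_max·ω = 1.075×10^7 W.

10700 kW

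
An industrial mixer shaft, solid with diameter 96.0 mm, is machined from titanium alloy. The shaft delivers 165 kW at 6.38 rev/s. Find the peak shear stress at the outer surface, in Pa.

ω = 2π·6.38 = 40.09 rad/s, so T = P/ω = 165×10³ / 40.09 = 4116 N·m.
J = πd⁴/32 = π(0.0960)⁴/32 = 8.338×10^-6 m⁴.
τ_max = T·r/J = 4116 × 0.0480 / 8.338×10^-6 = 2.369×10^7 Pa.

2.37e7 Pa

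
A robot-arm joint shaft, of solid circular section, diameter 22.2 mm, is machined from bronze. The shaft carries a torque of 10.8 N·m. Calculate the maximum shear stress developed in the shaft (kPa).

J = πd⁴/32 = π(0.0222)⁴/32 = 2.385×10^-8 m⁴.
τ_max = T·r/J = 10.80 × 0.0111 / 2.385×10^-8 = 5.027×10^6 Pa.

5030 kPa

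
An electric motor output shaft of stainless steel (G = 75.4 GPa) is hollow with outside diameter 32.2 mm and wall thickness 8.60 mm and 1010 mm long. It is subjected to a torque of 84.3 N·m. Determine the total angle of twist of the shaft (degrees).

J = π(d_o⁴ − d_i⁴)/32 = π(0.0322⁴ − 0.0150⁴)/32 = 1.006×10^-7 m⁴.
θ = T·L/(G·J) = 84.30 × 1.01 / (75.4×10⁹ × 1.006×10^-7) = 0.01123 rad.

0.643°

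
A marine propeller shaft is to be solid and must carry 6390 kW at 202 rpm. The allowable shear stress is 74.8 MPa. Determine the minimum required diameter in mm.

274 mm

ω = 2π·202/60 = 21.15 rad/s, so T = P/ω = 6390×10³ / 21.15 = 302100 N·m.
For a solid shaft τ_max = 16T/(πd³), so d = (16T/(π τ_allow))^(1/3) = (16·302100/(π·7.48×10^7))^(1/3) = 0.2740 m.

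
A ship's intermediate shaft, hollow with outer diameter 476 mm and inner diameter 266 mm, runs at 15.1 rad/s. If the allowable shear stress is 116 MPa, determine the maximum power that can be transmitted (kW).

J = π(d_o⁴ − d_i⁴)/32 = π(0.476⁴ − 0.266⁴)/32 = 4.548×10^-3 m⁴.
T_max = τ_allow·J/r = 1.16×10^8 × 4.548×10^-3 / 0.238 = 2.217e6 N·m.
ω = 15.1 rad/s, so P_max = T_max·ω = 3.348×10^7 W.

33500 kW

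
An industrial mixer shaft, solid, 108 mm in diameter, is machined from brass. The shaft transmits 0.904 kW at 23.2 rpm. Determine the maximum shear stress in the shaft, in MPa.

ω = 2π·23.2/60 = 2.429 rad/s, so T = P/ω = 0.904×10³ / 2.429 = 372.1 N·m.
J = πd⁴/32 = π(0.108)⁴/32 = 1.336×10^-5 m⁴.
τ_max = T·r/J = 372.1 × 0.0540 / 1.336×10^-5 = 1.504×10^6 Pa.

1.50 MPa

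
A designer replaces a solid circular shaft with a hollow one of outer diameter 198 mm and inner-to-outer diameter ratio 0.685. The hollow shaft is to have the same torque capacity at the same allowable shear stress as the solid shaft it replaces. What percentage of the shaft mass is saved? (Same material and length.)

Equal τ_max and T ⇒ the solid shaft needs d_s³ = d_o³(1−k⁴), so d_s = 198·(1−0.685⁴)^(1/3) = 182.2 mm.
Area ratio A_h/A_s = d_o²(1−k²)/d_s² = (1−k²)/(1−k⁴)^(2/3) = 0.6265.
Mass saving = 1 − 0.6265 = 37.4 %.

37.4 %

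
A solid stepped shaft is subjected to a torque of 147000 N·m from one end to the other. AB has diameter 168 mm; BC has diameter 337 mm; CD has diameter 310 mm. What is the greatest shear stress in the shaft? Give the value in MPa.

158 MPa

Under the same torque, τ_max = 16T/(πd³) is largest where d is smallest — segment AB (d = 168 mm).
τ_max = 16·147000/(π·(0.168)³) = 1.579×10^8 Pa.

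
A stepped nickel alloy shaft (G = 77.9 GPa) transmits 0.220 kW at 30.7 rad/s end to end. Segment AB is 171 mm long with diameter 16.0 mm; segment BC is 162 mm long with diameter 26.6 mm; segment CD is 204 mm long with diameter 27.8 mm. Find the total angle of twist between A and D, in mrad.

3.07 mrad

ω = 30.7 rad/s, so T = P/ω = 0.220×10³ / 30.70 = 7.166 N·m.
J_AB = π(0.0160)⁴/32 = 6.43×10^-9 m⁴; J_BC = π(0.0266)⁴/32 = 4.92×10^-8 m⁴; J_CD = π(0.0278)⁴/32 = 5.86×10^-8 m⁴.
θ = (T/G)·Σ L_i/J_i = (7.166/77.9×10⁹)·(0.171/6.43×10^-9 + 0.162/4.92×10^-8 + 0.204/5.86×10^-8) = 3.068×10^-3 rad.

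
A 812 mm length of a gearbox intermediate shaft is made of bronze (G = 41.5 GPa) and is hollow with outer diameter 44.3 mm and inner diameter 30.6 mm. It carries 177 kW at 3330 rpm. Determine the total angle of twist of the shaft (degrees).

1.95°

ω = 2π·3330/60 = 348.7 rad/s, so T = P/ω = 177×10³ / 348.7 = 507.6 N·m.
J = π(d_o⁴ − d_i⁴)/32 = π(0.0443⁴ − 0.0306⁴)/32 = 2.920×10^-7 m⁴.
θ = T·L/(G·J) = 507.6 × 0.812 / (41.5×10⁹ × 2.920×10^-7) = 0.03401 rad.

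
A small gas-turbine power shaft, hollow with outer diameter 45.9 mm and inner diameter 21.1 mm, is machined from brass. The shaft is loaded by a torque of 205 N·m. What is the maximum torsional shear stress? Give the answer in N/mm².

11.3 N/mm²

J = π(d_o⁴ − d_i⁴)/32 = π(0.0459⁴ − 0.0211⁴)/32 = 4.163×10^-7 m⁴.
τ_max = T·r/J = 205.0 × 0.0229 / 4.163×10^-7 = 1.130×10^7 Pa.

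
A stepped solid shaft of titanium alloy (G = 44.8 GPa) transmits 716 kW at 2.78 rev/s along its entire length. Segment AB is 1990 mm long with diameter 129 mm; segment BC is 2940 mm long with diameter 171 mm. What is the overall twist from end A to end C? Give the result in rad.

0.0990 rad

ω = 2π·2.78 = 17.47 rad/s, so T = P/ω = 716×10³ / 17.47 = 40990 N·m.
J_AB = π(0.129)⁴/32 = 2.72×10^-5 m⁴; J_BC = π(0.171)⁴/32 = 8.39×10^-5 m⁴.
θ = (T/G)·Σ L_i/J_i = (40990/44.8×10⁹)·(1.99/2.72×10^-5 + 2.94/8.39×10^-5) = 0.09902 rad.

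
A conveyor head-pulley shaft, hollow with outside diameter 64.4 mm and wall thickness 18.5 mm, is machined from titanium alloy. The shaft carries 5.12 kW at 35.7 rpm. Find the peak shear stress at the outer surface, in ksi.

ω = 2π·35.7/60 = 3.738 rad/s, so T = P/ω = 5.12×10³ / 3.738 = 1370 N·m.
J = π(d_o⁴ − d_i⁴)/32 = π(0.0644⁴ − 0.0274⁴)/32 = 1.633×10^-6 m⁴.
τ_max = T·r/J = 1370 × 0.0322 / 1.633×10^-6 = 2.700×10^7 Pa.

3.92 ksi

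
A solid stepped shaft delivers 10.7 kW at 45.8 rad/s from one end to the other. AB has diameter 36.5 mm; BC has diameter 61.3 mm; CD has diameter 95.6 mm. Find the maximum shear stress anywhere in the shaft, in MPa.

ω = 45.8 rad/s, so T = P/ω = 10.7×10³ / 45.80 = 233.6 N·m.
Under the same torque, τ_max = 16T/(πd³) is largest where d is smallest — segment AB (d = 36.5 mm).
τ_max = 16·233.6/(π·(0.0365)³) = 2.447×10^7 Pa.

24.5 MPa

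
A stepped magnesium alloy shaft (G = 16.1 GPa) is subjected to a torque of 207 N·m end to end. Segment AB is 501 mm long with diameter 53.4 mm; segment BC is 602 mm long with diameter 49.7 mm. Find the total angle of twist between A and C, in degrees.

1.20°

J_AB = π(0.0534)⁴/32 = 7.98×10^-7 m⁴; J_BC = π(0.0497)⁴/32 = 5.99×10^-7 m⁴.
θ = (T/G)·Σ L_i/J_i = (207.0/16.1×10⁹)·(0.501/7.98×10^-7 + 0.602/5.99×10^-7) = 0.02099 rad.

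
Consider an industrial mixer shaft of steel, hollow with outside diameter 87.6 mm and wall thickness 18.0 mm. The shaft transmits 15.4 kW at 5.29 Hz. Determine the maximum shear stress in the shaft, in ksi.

ω = 2π·5.29 = 33.24 rad/s, so T = P/ω = 15.4×10³ / 33.24 = 463.3 N·m.
J = π(d_o⁴ − d_i⁴)/32 = π(0.0876⁴ − 0.0516⁴)/32 = 5.085×10^-6 m⁴.
τ_max = T·r/J = 463.3 × 0.0438 / 5.085×10^-6 = 3.991×10^6 Pa.

0.579 ksi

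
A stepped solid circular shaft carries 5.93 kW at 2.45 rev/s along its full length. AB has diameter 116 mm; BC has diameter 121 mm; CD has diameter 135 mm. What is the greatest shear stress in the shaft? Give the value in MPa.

ω = 2π·2.45 = 15.39 rad/s, so T = P/ω = 5.93×10³ / 15.39 = 385.2 N·m.
Under the same torque, τ_max = 16T/(πd³) is largest where d is smallest — segment AB (d = 116 mm).
τ_max = 16·385.2/(π·(0.116)³) = 1.257×10^6 Pa.

1.26 MPa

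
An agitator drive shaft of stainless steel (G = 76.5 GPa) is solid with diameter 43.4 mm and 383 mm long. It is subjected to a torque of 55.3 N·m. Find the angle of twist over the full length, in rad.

7.95e-4 rad

J = πd⁴/32 = π(0.0434)⁴/32 = 3.483×10^-7 m⁴.
θ = T·L/(G·J) = 55.30 × 0.383 / (76.5×10⁹ × 3.483×10^-7) = 7.949×10^-4 rad.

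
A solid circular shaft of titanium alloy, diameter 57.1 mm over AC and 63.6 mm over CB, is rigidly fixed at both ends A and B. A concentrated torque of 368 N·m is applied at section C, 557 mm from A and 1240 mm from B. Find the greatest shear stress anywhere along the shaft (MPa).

Compatibility: T_A·a/J_AC = T_B·b/J_CB with T_A + T_B = T₀.
J_AC = 1.04×10^-6 m⁴, J_CB = 1.61×10^-6 m⁴, so T_A = T₀·(J_AC/a)/((J_AC/a)+(J_CB/b)) = 217.6 N·m, T_B = 150.4 N·m.
τ in each portion: τ_AC = 5.95×10^6 Pa, τ_CB = 2.98×10^6 Pa; maximum is in AC.
τ_max = T_AC·r/J = 217.6·0.0285/1.04×10^-6 = 5.952×10^6 Pa.

5.95 MPa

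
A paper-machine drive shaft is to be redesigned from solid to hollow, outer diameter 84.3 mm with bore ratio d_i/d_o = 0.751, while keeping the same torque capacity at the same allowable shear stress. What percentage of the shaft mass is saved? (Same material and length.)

Equal τ_max and T ⇒ the solid shaft needs d_s³ = d_o³(1−k⁴), so d_s = 84.3·(1−0.751⁴)^(1/3) = 74.20 mm.
Area ratio A_h/A_s = d_o²(1−k²)/d_s² = (1−k²)/(1−k⁴)^(2/3) = 0.5628.
Mass saving = 1 − 0.5628 = 43.7 %.

43.7 %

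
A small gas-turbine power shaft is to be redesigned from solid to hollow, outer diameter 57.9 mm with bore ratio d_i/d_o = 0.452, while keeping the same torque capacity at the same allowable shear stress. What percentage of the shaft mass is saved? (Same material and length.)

18.1 %

Equal τ_max and T ⇒ the solid shaft needs d_s³ = d_o³(1−k⁴), so d_s = 57.9·(1−0.452⁴)^(1/3) = 57.08 mm.
Area ratio A_h/A_s = d_o²(1−k²)/d_s² = (1−k²)/(1−k⁴)^(2/3) = 0.8186.
Mass saving = 1 − 0.8186 = 18.1 %.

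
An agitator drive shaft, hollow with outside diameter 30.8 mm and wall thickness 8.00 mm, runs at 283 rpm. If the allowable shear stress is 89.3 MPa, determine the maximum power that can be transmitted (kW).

14.4 kW

J = π(d_o⁴ − d_i⁴)/32 = π(0.0308⁴ − 0.0148⁴)/32 = 8.364×10^-8 m⁴.
T_max = τ_allow·J/r = 8.93×10^7 × 8.364×10^-8 / 0.0154 = 485.0 N·m.
ω = 2π·283/60 = 29.64 rad/s, so P_max = T_max·ω = 1.437×10^4 W.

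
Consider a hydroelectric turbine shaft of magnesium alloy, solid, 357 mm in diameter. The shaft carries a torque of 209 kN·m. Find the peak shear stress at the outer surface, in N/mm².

J = πd⁴/32 = π(0.357)⁴/32 = 1.595×10^-3 m⁴.
τ_max = T·r/J = 209000 × 0.178 / 1.595×10^-3 = 2.339×10^7 Pa.

23.4 N/mm²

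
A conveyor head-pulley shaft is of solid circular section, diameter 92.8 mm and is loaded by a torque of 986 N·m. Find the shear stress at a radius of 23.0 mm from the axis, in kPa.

J = πd⁴/32 = π(0.0928)⁴/32 = 7.281×10^-6 m⁴.
Shear stress varies linearly with radius: τ = T·r/J = 986.0 × 0.0230 / 7.281×10^-6 = 3.115×10^6 Pa.

3110 kPa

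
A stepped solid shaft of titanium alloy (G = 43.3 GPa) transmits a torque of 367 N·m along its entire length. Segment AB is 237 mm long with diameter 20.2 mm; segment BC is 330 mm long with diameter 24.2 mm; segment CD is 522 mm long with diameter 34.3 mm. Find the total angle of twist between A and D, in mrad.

J_AB = π(0.0202)⁴/32 = 1.63×10^-8 m⁴; J_BC = π(0.0242)⁴/32 = 3.37×10^-8 m⁴; J_CD = π(0.0343)⁴/32 = 1.36×10^-7 m⁴.
θ = (T/G)·Σ L_i/J_i = (367.0/43.3×10⁹)·(0.237/1.63×10^-8 + 0.330/3.37×10^-8 + 0.522/1.36×10^-7) = 0.2385 rad.

239 mrad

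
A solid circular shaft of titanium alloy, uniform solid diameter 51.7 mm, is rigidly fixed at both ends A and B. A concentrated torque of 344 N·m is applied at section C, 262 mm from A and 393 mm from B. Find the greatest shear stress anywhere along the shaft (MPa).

7.61 MPa

With uniform GJ and both ends fixed, compatibility θ_AC = θ_CB gives T_A·a = T_B·b, together with T_A + T_B = T₀.
T_A = T₀·b/(a+b) = 344.0·393/655.0 = 206.4 N·m; T_B = 137.6 N·m.
τ in each portion: τ_AC = 7.61×10^6 Pa, τ_CB = 5.07×10^6 Pa; maximum is in AC.
τ_max = T_AC·r/J = 206.4·0.0259/7.01×10^-7 = 7.607×10^6 Pa.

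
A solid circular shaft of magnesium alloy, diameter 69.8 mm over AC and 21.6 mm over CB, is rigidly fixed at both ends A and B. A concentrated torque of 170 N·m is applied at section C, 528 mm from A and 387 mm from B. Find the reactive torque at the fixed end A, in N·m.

Compatibility: T_A·a/J_AC = T_B·b/J_CB with T_A + T_B = T₀.
J_AC = 2.33×10^-6 m⁴, J_CB = 2.14×10^-8 m⁴, so T_A = T₀·(J_AC/a)/((J_AC/a)+(J_CB/b)) = 167.9 N·m, T_B = 2.101 N·m.

168 N·m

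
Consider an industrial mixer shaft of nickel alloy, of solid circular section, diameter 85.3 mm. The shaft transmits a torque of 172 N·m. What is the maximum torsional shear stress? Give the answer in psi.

J = πd⁴/32 = π(0.0853)⁴/32 = 5.198×10^-6 m⁴.
τ_max = T·r/J = 172.0 × 0.0427 / 5.198×10^-6 = 1.411×10^6 Pa.

205 psi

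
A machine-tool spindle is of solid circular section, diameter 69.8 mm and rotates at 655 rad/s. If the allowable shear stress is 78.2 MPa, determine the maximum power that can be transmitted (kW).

J = πd⁴/32 = π(0.0698)⁴/32 = 2.330×10^-6 m⁴.
T_max = τ_allow·J/r = 7.82×10^7 × 2.330×10^-6 / 0.0349 = 5222 N·m.
ω = 655 rad/s, so P_max = T_max·ω = 3.420×10^6 W.

3420 kW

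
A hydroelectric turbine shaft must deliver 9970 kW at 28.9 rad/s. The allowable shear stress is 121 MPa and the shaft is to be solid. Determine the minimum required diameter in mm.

ω = 28.9 rad/s, so T = P/ω = 9970×10³ / 28.90 = 345000 N·m.
For a solid shaft τ_max = 16T/(πd³), so d = (16T/(π τ_allow))^(1/3) = (16·345000/(π·1.21×10^8))^(1/3) = 0.2440 m.

244 mm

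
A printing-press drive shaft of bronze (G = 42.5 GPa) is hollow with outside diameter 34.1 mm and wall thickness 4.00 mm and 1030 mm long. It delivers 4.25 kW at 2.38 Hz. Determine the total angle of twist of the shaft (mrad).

79.0 mrad

ω = 2π·2.38 = 14.95 rad/s, so T = P/ω = 4.25×10³ / 14.95 = 284.2 N·m.
J = π(d_o⁴ − d_i⁴)/32 = π(0.0341⁴ − 0.0261⁴)/32 = 8.719×10^-8 m⁴.
θ = T·L/(G·J) = 284.2 × 1.03 / (42.5×10⁹ × 8.719×10^-8) = 0.07900 rad.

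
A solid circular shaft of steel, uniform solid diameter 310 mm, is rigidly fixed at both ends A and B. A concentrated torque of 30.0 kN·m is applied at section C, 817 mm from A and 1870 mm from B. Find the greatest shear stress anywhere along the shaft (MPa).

With uniform GJ and both ends fixed, compatibility θ_AC = θ_CB gives T_A·a = T_B·b, together with T_A + T_B = T₀.
T_A = T₀·b/(a+b) = 30000·1870/2687 = 20880 N·m; T_B = 9122 N·m.
τ in each portion: τ_AC = 3.57×10^6 Pa, τ_CB = 1.56×10^6 Pa; maximum is in AC.
τ_max = T_AC·r/J = 20880·0.155/9.07×10^-4 = 3.569×10^6 Pa.

3.57 MPa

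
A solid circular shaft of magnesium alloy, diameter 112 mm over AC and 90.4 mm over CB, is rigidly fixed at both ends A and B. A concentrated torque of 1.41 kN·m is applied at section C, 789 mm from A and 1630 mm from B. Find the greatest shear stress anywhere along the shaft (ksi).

0.615 ksi

Compatibility: T_A·a/J_AC = T_B·b/J_CB with T_A + T_B = T₀.
J_AC = 1.54×10^-5 m⁴, J_CB = 6.56×10^-6 m⁴, so T_A = T₀·(J_AC/a)/((J_AC/a)+(J_CB/b)) = 1170 N·m, T_B = 240.3 N·m.
τ in each portion: τ_AC = 4.24×10^6 Pa, τ_CB = 1.66×10^6 Pa; maximum is in AC.
τ_max = T_AC·r/J = 1170·0.0560/1.54×10^-5 = 4.240×10^6 Pa.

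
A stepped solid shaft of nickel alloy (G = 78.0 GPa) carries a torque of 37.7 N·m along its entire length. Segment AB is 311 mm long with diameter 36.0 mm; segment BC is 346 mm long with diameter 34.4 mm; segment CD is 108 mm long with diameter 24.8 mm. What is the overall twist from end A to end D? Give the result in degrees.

0.202°

J_AB = π(0.0360)⁴/32 = 1.65×10^-7 m⁴; J_BC = π(0.0344)⁴/32 = 1.37×10^-7 m⁴; J_CD = π(0.0248)⁴/32 = 3.71×10^-8 m⁴.
θ = (T/G)·Σ L_i/J_i = (37.70/78.0×10⁹)·(0.311/1.65×10^-7 + 0.346/1.37×10^-7 + 0.108/3.71×10^-8) = 3.534×10^-3 rad.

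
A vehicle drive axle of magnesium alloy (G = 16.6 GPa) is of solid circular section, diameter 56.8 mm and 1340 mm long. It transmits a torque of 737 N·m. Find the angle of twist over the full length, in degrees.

3.34°

J = πd⁴/32 = π(0.0568)⁴/32 = 1.022×10^-6 m⁴.
θ = T·L/(G·J) = 737.0 × 1.34 / (16.6×10⁹ × 1.022×10^-6) = 0.05822 rad.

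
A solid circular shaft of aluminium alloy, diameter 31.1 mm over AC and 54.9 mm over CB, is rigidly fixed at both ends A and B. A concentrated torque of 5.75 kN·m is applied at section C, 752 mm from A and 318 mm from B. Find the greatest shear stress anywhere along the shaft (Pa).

Compatibility: T_A·a/J_AC = T_B·b/J_CB with T_A + T_B = T₀.
J_AC = 9.18×10^-8 m⁴, J_CB = 8.92×10^-7 m⁴, so T_A = T₀·(J_AC/a)/((J_AC/a)+(J_CB/b)) = 239.9 N·m, T_B = 5510 N·m.
τ in each portion: τ_AC = 4.06×10^7 Pa, τ_CB = 1.70×10^8 Pa; maximum is in CB.
τ_max = T_CB·r/J = 5510·0.0274/8.92×10^-7 = 1.696×10^8 Pa.

1.70e8 Pa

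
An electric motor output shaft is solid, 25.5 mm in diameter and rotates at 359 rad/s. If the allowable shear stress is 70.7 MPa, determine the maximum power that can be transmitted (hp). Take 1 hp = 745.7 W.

J = πd⁴/32 = π(0.0255)⁴/32 = 4.151×10^-8 m⁴.
T_max = τ_allow·J/r = 7.07×10^7 × 4.151×10^-8 / 0.0127 = 230.2 N·m.
ω = 359 rad/s, so P_max = T_max·ω = 8.264×10^4 W.

111 hp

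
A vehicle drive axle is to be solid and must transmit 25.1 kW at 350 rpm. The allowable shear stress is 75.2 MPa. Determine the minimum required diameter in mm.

ω = 2π·350/60 = 36.65 rad/s, so T = P/ω = 25.1×10³ / 36.65 = 684.8 N·m.
For a solid shaft τ_max = 16T/(πd³), so d = (16T/(π τ_allow))^(1/3) = (16·684.8/(π·7.52×10^7))^(1/3) = 0.03593 m.

35.9 mm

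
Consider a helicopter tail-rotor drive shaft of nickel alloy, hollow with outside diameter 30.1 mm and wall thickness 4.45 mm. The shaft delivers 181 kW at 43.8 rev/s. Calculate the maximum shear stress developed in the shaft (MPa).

163 MPa

ω = 2π·43.8 = 275.2 rad/s, so T = P/ω = 181×10³ / 275.2 = 657.7 N·m.
J = π(d_o⁴ − d_i⁴)/32 = π(0.0301⁴ − 0.0212⁴)/32 = 6.076×10^-8 m⁴.
τ_max = T·r/J = 657.7 × 0.0151 / 6.076×10^-8 = 1.629×10^8 Pa.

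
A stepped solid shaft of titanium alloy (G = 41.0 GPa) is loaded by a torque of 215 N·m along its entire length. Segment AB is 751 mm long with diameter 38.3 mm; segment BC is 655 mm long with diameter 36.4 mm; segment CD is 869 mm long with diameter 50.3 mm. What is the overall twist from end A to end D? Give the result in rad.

0.0458 rad

J_AB = π(0.0383)⁴/32 = 2.11×10^-7 m⁴; J_BC = π(0.0364)⁴/32 = 1.72×10^-7 m⁴; J_CD = π(0.0503)⁴/32 = 6.28×10^-7 m⁴.
θ = (T/G)·Σ L_i/J_i = (215.0/41.0×10⁹)·(0.751/2.11×10^-7 + 0.655/1.72×10^-7 + 0.869/6.28×10^-7) = 0.04582 rad.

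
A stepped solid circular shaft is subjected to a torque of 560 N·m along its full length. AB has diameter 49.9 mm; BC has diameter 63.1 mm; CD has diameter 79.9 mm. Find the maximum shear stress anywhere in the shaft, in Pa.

Under the same torque, τ_max = 16T/(πd³) is largest where d is smallest — segment AB (d = 49.9 mm).
τ_max = 16·560.0/(π·(0.0499)³) = 2.295×10^7 Pa.

2.30e7 Pa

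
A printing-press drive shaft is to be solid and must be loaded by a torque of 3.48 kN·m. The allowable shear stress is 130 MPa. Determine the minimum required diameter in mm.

51.5 mm

For a solid shaft τ_max = 16T/(πd³), so d = (16T/(π τ_allow))^(1/3) = (16·3480/(π·1.30×10^8))^(1/3) = 0.05147 m.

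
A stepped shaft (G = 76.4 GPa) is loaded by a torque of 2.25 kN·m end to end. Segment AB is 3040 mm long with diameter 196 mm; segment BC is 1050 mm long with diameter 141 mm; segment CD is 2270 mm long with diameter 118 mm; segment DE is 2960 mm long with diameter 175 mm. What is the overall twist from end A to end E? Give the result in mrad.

5.87 mrad

J_AB = π(0.196)⁴/32 = 1.45×10^-4 m⁴; J_BC = π(0.141)⁴/32 = 3.88×10^-5 m⁴; J_CD = π(0.118)⁴/32 = 1.90×10^-5 m⁴; J_DE = π(0.175)⁴/32 = 9.21×10^-5 m⁴.
θ = (T/G)·Σ L_i/J_i = (2250/76.4×10⁹)·(3.04/1.45×10^-4 + 1.05/3.88×10^-5 + 2.27/1.90×10^-5 + 2.96/9.21×10^-5) = 5.874×10^-3 rad.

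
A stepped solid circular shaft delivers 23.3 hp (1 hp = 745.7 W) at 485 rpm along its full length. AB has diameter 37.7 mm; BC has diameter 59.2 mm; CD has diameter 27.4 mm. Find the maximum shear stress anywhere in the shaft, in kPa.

84700 kPa

ω = 2π·485/60 = 50.79 rad/s, so T = P/ω = 23.3×745.7 / 50.79 = 342.1 N·m.
Under the same torque, τ_max = 16T/(πd³) is largest where d is smallest — segment CD (d = 27.4 mm).
τ_max = 16·342.1/(π·(0.0274)³) = 8.470×10^7 Pa.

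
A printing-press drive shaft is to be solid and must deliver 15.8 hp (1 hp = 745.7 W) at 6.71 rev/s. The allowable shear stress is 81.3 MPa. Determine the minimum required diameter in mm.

26.0 mm

ω = 2π·6.71 = 42.16 rad/s, so T = P/ω = 15.8×745.7 / 42.16 = 279.5 N·m.
For a solid shaft τ_max = 16T/(πd³), so d = (16T/(π τ_allow))^(1/3) = (16·279.5/(π·8.13×10^7))^(1/3) = 0.02597 m.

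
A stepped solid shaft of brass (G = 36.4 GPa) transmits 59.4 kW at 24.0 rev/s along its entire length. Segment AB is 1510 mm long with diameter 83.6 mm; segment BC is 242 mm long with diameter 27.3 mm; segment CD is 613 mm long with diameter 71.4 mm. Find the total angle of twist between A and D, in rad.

0.0540 rad

ω = 2π·24.0 = 150.8 rad/s, so T = P/ω = 59.4×10³ / 150.8 = 393.9 N·m.
J_AB = π(0.0836)⁴/32 = 4.80×10^-6 m⁴; J_BC = π(0.0273)⁴/32 = 5.45×10^-8 m⁴; J_CD = π(0.0714)⁴/32 = 2.55×10^-6 m⁴.
θ = (T/G)·Σ L_i/J_i = (393.9/36.4×10⁹)·(1.51/4.80×10^-6 + 0.242/5.45×10^-8 + 0.613/2.55×10^-6) = 0.05403 rad.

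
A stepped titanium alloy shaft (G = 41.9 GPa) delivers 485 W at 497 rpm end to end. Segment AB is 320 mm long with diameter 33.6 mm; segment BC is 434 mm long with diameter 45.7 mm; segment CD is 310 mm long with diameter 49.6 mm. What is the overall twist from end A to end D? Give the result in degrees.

ω = 2π·497/60 = 52.05 rad/s, so T = P/ω = 485 / 52.05 = 9.319 N·m.
J_AB = π(0.0336)⁴/32 = 1.25×10^-7 m⁴; J_BC = π(0.0457)⁴/32 = 4.28×10^-7 m⁴; J_CD = π(0.0496)⁴/32 = 5.94×10^-7 m⁴.
θ = (T/G)·Σ L_i/J_i = (9.319/41.9×10⁹)·(0.320/1.25×10^-7 + 0.434/4.28×10^-7 + 0.310/5.94×10^-7) = 9.102×10^-4 rad.

0.0522°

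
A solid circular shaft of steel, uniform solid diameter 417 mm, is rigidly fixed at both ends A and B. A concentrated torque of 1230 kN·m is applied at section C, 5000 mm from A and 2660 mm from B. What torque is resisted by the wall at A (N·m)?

427000 N·m

With uniform GJ and both ends fixed, compatibility θ_AC = θ_CB gives T_A·a = T_B·b, together with T_A + T_B = T₀.
T_A = T₀·b/(a+b) = 1.230e6·2660/7660 = 427100 N·m; T_B = 802900 N·m.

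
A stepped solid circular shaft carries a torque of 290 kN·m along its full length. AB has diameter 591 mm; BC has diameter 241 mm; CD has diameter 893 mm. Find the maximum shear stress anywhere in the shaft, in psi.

Under the same torque, τ_max = 16T/(πd³) is largest where d is smallest — segment BC (d = 241 mm).
τ_max = 16·290000/(π·(0.241)³) = 1.055×10^8 Pa.

15300 psi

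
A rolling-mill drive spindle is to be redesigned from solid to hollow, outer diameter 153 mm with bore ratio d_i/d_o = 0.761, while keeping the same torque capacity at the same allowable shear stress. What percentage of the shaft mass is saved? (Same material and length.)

44.7 %

Equal τ_max and T ⇒ the solid shaft needs d_s³ = d_o³(1−k⁴), so d_s = 153·(1−0.761⁴)^(1/3) = 133.5 mm.
Area ratio A_h/A_s = d_o²(1−k²)/d_s² = (1−k²)/(1−k⁴)^(2/3) = 0.5526.
Mass saving = 1 − 0.5526 = 44.7 %.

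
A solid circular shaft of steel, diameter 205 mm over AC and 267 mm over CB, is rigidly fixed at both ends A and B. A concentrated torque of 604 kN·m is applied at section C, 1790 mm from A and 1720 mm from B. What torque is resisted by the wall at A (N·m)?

Compatibility: T_A·a/J_AC = T_B·b/J_CB with T_A + T_B = T₀.
J_AC = 1.73×10^-4 m⁴, J_CB = 4.99×10^-4 m⁴, so T_A = T₀·(J_AC/a)/((J_AC/a)+(J_CB/b)) = 151200 N·m, T_B = 452800 N·m.

151000 N·m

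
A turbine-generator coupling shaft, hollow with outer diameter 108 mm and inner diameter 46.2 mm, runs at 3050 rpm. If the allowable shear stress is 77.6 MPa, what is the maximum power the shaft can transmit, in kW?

J = π(d_o⁴ − d_i⁴)/32 = π(0.108⁴ − 0.0462⁴)/32 = 1.291×10^-5 m⁴.
T_max = τ_allow·J/r = 7.76×10^7 × 1.291×10^-5 / 0.0540 = 18550 N·m.
ω = 2π·3050/60 = 319.4 rad/s, so P_max = T_max·ω = 5.925×10^6 W.

5930 kW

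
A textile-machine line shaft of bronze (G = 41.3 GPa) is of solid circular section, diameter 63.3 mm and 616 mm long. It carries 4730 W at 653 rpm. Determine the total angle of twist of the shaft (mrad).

ω = 2π·653/60 = 68.38 rad/s, so T = P/ω = 4730 / 68.38 = 69.17 N·m.
J = πd⁴/32 = π(0.0633)⁴/32 = 1.576×10^-6 m⁴.
θ = T·L/(G·J) = 69.17 × 0.616 / (41.3×10⁹ × 1.576×10^-6) = 6.545×10^-4 rad.

0.655 mrad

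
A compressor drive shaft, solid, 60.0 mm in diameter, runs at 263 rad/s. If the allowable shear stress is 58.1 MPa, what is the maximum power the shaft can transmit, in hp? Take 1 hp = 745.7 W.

869 hp

J = πd⁴/32 = π(0.0600)⁴/32 = 1.272×10^-6 m⁴.
T_max = τ_allow·J/r = 5.81×10^7 × 1.272×10^-6 / 0.0300 = 2464 N·m.
ω = 263 rad/s, so P_max = T_max·ω = 6.481×10^5 W.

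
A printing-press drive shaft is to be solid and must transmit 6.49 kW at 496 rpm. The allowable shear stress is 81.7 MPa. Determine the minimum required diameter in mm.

ω = 2π·496/60 = 51.94 rad/s, so T = P/ω = 6.49×10³ / 51.94 = 124.9 N·m.
For a solid shaft τ_max = 16T/(πd³), so d = (16T/(π τ_allow))^(1/3) = (16·124.9/(π·8.17×10^7))^(1/3) = 0.01982 m.

19.8 mm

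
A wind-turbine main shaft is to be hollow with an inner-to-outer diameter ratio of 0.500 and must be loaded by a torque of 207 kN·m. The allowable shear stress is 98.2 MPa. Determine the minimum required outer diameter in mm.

225 mm

For a hollow shaft with d_i/d_o = 0.500: τ_max = 16T/(π d_o³ (1−k⁴)), so d_o = [16T/(π τ_allow (1−k⁴))]^(1/3) = [16·207000/(π·9.82×10^7·0.9375)]^(1/3) = 0.2254 m.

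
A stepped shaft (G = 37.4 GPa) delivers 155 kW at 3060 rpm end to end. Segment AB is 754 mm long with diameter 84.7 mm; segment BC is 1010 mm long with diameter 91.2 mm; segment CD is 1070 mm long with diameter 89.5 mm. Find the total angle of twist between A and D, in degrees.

0.347°

ω = 2π·3060/60 = 320.4 rad/s, so T = P/ω = 155×10³ / 320.4 = 483.7 N·m.
J_AB = π(0.0847)⁴/32 = 5.05×10^-6 m⁴; J_BC = π(0.0912)⁴/32 = 6.79×10^-6 m⁴; J_CD = π(0.0895)⁴/32 = 6.30×10^-6 m⁴.
θ = (T/G)·Σ L_i/J_i = (483.7/37.4×10⁹)·(0.754/5.05×10^-6 + 1.01/6.79×10^-6 + 1.07/6.30×10^-6) = 6.050×10^-3 rad.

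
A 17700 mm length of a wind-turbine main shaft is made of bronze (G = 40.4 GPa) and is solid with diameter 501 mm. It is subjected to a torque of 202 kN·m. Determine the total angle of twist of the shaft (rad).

J = πd⁴/32 = π(0.501)⁴/32 = 6.185×10^-3 m⁴.
θ = T·L/(G·J) = 202000 × 17.7 / (40.4×10⁹ × 6.185×10^-3) = 0.01431 rad.

0.0143 rad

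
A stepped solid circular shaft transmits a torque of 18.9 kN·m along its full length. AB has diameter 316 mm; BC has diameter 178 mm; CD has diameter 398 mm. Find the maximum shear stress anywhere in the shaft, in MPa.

17.1 MPa

Under the same torque, τ_max = 16T/(πd³) is largest where d is smallest — segment BC (d = 178 mm).
τ_max = 16·18900/(π·(0.178)³) = 1.707×10^7 Pa.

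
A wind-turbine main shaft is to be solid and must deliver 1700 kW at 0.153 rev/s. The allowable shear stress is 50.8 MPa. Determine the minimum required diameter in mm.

ω = 2π·0.153 = 0.9613 rad/s, so T = P/ω = 1700×10³ / 0.9613 = 1.768e6 N·m.
For a solid shaft τ_max = 16T/(πd³), so d = (16T/(π τ_allow))^(1/3) = (16·1.768e6/(π·5.08×10^7))^(1/3) = 0.5618 m.

562 mm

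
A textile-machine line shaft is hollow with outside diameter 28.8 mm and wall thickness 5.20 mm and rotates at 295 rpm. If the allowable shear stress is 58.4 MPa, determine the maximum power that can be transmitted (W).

J = π(d_o⁴ − d_i⁴)/32 = π(0.0288⁴ − 0.0184⁴)/32 = 5.629×10^-8 m⁴.
T_max = τ_allow·J/r = 5.84×10^7 × 5.629×10^-8 / 0.0144 = 228.3 N·m.
ω = 2π·295/60 = 30.89 rad/s, so P_max = T_max·ω = 7052 W.

7050 W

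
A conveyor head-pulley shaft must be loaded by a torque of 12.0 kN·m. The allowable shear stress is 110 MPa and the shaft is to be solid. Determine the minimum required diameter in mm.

82.2 mm

For a solid shaft τ_max = 16T/(πd³), so d = (16T/(π τ_allow))^(1/3) = (16·12000/(π·1.10×10^8))^(1/3) = 0.08221 m.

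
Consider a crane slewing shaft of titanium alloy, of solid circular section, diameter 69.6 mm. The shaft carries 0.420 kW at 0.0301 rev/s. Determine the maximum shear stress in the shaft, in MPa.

ω = 2π·0.0301 = 0.1891 rad/s, so T = P/ω = 0.420×10³ / 0.1891 = 2221 N·m.
J = πd⁴/32 = π(0.0696)⁴/32 = 2.304×10^-6 m⁴.
τ_max = T·r/J = 2221 × 0.0348 / 2.304×10^-6 = 3.355×10^7 Pa.

33.5 MPa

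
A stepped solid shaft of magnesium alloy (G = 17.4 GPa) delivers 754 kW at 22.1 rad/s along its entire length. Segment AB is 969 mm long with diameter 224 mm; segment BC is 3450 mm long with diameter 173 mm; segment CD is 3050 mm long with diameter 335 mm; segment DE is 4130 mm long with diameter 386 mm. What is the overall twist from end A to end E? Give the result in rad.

0.0932 rad

ω = 22.1 rad/s, so T = P/ω = 754×10³ / 22.10 = 34120 N·m.
J_AB = π(0.224)⁴/32 = 2.47×10^-4 m⁴; J_BC = π(0.173)⁴/32 = 8.79×10^-5 m⁴; J_CD = π(0.335)⁴/32 = 1.24×10^-3 m⁴; J_DE = π(0.386)⁴/32 = 2.18×10^-3 m⁴.
θ = (T/G)·Σ L_i/J_i = (34120/17.4×10⁹)·(0.969/2.47×10^-4 + 3.45/8.79×10^-5 + 3.05/1.24×10^-3 + 4.13/2.18×10^-3) = 0.09316 rad.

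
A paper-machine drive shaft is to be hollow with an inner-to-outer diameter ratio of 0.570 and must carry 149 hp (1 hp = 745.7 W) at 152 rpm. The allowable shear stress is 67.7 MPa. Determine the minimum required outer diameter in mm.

ω = 2π·152/60 = 15.92 rad/s, so T = P/ω = 149×745.7 / 15.92 = 6980 N·m.
For a hollow shaft with d_i/d_o = 0.570: τ_max = 16T/(π d_o³ (1−k⁴)), so d_o = [16T/(π τ_allow (1−k⁴))]^(1/3) = [16·6980/(π·6.77×10^7·0.8944)]^(1/3) = 0.08373 m.

83.7 mm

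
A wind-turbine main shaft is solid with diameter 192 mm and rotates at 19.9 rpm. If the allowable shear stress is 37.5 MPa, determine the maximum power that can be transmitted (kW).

J = πd⁴/32 = π(0.192)⁴/32 = 1.334×10^-4 m⁴.
T_max = τ_allow·J/r = 3.75×10^7 × 1.334×10^-4 / 0.0960 = 52120 N·m.
ω = 2π·19.9/60 = 2.084 rad/s, so P_max = T_max·ω = 1.086×10^5 W.

109 kW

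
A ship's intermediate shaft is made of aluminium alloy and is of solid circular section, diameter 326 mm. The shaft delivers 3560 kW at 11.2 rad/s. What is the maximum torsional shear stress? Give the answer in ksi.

6.78 ksi

ω = 11.2 rad/s, so T = P/ω = 3560×10³ / 11.20 = 317900 N·m.
J = πd⁴/32 = π(0.326)⁴/32 = 1.109×10^-3 m⁴.
τ_max = T·r/J = 317900 × 0.163 / 1.109×10^-3 = 4.672×10^7 Pa.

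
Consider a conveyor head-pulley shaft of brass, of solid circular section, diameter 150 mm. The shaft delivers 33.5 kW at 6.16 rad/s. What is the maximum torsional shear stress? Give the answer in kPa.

8210 kPa

ω = 6.16 rad/s, so T = P/ω = 33.5×10³ / 6.160 = 5438 N·m.
J = πd⁴/32 = π(0.150)⁴/32 = 4.970×10^-5 m⁴.
τ_max = T·r/J = 5438 × 0.0750 / 4.970×10^-5 = 8.207×10^6 Pa.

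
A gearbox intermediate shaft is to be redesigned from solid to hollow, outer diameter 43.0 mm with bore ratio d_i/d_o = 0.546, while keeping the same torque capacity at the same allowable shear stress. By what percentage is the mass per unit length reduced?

25.3 %

Equal τ_max and T ⇒ the solid shaft needs d_s³ = d_o³(1−k⁴), so d_s = 43.0·(1−0.546⁴)^(1/3) = 41.69 mm.
Area ratio A_h/A_s = d_o²(1−k²)/d_s² = (1−k²)/(1−k⁴)^(2/3) = 0.7468.
Mass saving = 1 − 0.7468 = 25.3 %.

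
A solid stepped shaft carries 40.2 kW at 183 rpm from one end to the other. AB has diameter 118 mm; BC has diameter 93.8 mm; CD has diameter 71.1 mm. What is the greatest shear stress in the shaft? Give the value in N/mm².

29.7 N/mm²

ω = 2π·183/60 = 19.16 rad/s, so T = P/ω = 40.2×10³ / 19.16 = 2098 N·m.
Under the same torque, τ_max = 16T/(πd³) is largest where d is smallest — segment CD (d = 71.1 mm).
τ_max = 16·2098/(π·(0.0711)³) = 2.972×10^7 Pa.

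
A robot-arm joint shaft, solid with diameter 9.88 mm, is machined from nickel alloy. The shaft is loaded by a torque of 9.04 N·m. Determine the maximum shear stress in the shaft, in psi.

6920 psi

J = πd⁴/32 = π(0.00988)⁴/32 = 9.355×10^-10 m⁴.
τ_max = T·r/J = 9.040 × 0.00494 / 9.355×10^-10 = 4.774×10^7 Pa.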